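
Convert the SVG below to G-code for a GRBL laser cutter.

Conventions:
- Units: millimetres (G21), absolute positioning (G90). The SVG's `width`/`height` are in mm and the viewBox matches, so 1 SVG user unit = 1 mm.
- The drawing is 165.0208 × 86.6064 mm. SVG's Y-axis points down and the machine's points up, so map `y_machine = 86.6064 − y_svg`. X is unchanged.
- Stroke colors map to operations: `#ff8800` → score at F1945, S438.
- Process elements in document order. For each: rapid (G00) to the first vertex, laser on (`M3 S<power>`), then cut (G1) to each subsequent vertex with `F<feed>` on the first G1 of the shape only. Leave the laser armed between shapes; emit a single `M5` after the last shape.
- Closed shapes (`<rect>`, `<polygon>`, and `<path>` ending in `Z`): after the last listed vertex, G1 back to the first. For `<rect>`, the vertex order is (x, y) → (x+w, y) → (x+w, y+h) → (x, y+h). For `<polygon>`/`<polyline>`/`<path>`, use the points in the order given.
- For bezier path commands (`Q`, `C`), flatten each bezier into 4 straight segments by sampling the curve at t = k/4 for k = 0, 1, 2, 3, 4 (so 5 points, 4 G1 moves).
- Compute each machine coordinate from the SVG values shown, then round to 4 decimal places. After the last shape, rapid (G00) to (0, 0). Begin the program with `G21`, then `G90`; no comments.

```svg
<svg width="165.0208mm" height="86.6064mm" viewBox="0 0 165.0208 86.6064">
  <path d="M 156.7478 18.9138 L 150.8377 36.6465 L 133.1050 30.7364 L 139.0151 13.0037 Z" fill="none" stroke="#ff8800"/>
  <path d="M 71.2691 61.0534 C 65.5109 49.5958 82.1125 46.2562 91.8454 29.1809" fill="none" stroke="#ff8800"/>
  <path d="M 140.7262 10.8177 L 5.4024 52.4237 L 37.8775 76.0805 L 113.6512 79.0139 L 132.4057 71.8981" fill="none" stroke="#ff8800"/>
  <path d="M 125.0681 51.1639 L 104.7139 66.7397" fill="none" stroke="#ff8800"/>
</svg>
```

Since the viewBox matches the mm dimensions, user units are millimetres directly. The only transform is the Y-flip y_m = 86.6064 − y_svg.

Shape 1 is a regular polygon drawn with `<path>`. Its stroke #ff8800 means score at S438, F1945. After flipping Y the toolpath is (156.7478,67.6926) → (150.8377,49.9599) → (133.1050,55.8700) → (139.0151,73.6027) → (156.7478,67.6926), returning to the start.

Shape 2 is a cubic bezier drawn with `<path>`. Its stroke #ff8800 means score at S438, F1945. After flipping Y the toolpath is (71.2691,25.5530) → (70.6862,32.9655) → (75.7481,39.3826) → (83.7145,46.8530) → (91.8454,57.4255).

Shape 3 is a open polyline drawn with `<path>`. Its stroke #ff8800 means score at S438, F1945. After flipping Y the toolpath is (140.7262,75.7887) → (5.4024,34.1827) → (37.8775,10.5259) → (113.6512,7.5925) → (132.4057,14.7083).

Shape 4 is a line segment drawn with `<path>`. Its stroke #ff8800 means score at S438, F1945. After flipping Y the toolpath is (125.0681,35.4425) → (104.7139,19.8667).

G21
G90
G00 X156.7478 Y67.6926
M3 S438
G1 X150.8377 Y49.9599 F1945
G1 X133.1050 Y55.8700
G1 X139.0151 Y73.6027
G1 X156.7478 Y67.6926
G00 X71.2691 Y25.5530
M3 S438
G1 X70.6862 Y32.9655 F1945
G1 X75.7481 Y39.3826
G1 X83.7145 Y46.8530
G1 X91.8454 Y57.4255
G00 X140.7262 Y75.7887
M3 S438
G1 X5.4024 Y34.1827 F1945
G1 X37.8775 Y10.5259
G1 X113.6512 Y7.5925
G1 X132.4057 Y14.7083
G00 X125.0681 Y35.4425
M3 S438
G1 X104.7139 Y19.8667 F1945
M5
G00 X0.0000 Y0.0000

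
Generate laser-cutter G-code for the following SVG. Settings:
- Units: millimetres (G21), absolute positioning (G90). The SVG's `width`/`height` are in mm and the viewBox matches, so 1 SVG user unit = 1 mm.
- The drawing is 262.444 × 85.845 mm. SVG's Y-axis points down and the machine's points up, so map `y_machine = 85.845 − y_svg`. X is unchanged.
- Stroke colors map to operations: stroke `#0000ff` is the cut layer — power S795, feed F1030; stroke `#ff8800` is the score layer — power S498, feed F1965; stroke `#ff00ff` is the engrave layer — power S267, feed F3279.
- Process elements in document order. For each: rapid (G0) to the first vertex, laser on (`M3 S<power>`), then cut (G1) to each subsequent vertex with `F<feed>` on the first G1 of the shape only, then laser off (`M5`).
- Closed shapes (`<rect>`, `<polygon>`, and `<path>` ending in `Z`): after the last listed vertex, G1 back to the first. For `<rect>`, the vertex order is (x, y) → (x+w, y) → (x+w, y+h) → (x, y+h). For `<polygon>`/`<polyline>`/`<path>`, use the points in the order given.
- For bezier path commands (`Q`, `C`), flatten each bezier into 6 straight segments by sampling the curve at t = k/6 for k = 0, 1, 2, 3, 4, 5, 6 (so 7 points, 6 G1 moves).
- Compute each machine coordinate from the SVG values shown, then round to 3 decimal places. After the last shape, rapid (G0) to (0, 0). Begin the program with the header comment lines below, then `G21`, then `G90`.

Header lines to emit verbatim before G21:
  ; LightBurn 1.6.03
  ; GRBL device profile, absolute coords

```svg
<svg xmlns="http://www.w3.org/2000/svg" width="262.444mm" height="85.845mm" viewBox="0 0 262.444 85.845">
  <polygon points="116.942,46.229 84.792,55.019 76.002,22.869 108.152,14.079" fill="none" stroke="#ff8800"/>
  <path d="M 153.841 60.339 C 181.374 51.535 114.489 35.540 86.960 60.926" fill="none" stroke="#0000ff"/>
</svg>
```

; LightBurn 1.6.03
; GRBL device profile, absolute coords
G21
G90
G0 X116.942 Y39.616
M3 S498
G1 X84.792 Y30.826 F1965
G1 X76.002 Y62.976
G1 X108.152 Y71.766
G1 X116.942 Y39.616
M5
G0 X153.841 Y25.506
M3 S795
G1 X160.359 Y30.282 F1030
G1 X154.856 Y34.908
G1 X141.049 Y38.034
G1 X122.653 Y38.310
G1 X103.385 Y34.388
G1 X86.960 Y24.919
M5
G0 X0.000 Y0.000

1 u = 1 mm; y_m = 85.845 − y.

[1] `<polygon>` regular polygon, #ff8800→score S498 F1965: (116.942,39.616) → (84.792,30.826) → (76.002,62.976) → (108.152,71.766) → (116.942,39.616) (closed)

[2] `<path>` cubic bezier, #0000ff→cut S795 F1030: (153.841,25.506) → (160.359,30.282) → (154.856,34.908) → (141.049,38.034) → (122.653,38.310) → (103.385,34.388) → (86.960,24.919)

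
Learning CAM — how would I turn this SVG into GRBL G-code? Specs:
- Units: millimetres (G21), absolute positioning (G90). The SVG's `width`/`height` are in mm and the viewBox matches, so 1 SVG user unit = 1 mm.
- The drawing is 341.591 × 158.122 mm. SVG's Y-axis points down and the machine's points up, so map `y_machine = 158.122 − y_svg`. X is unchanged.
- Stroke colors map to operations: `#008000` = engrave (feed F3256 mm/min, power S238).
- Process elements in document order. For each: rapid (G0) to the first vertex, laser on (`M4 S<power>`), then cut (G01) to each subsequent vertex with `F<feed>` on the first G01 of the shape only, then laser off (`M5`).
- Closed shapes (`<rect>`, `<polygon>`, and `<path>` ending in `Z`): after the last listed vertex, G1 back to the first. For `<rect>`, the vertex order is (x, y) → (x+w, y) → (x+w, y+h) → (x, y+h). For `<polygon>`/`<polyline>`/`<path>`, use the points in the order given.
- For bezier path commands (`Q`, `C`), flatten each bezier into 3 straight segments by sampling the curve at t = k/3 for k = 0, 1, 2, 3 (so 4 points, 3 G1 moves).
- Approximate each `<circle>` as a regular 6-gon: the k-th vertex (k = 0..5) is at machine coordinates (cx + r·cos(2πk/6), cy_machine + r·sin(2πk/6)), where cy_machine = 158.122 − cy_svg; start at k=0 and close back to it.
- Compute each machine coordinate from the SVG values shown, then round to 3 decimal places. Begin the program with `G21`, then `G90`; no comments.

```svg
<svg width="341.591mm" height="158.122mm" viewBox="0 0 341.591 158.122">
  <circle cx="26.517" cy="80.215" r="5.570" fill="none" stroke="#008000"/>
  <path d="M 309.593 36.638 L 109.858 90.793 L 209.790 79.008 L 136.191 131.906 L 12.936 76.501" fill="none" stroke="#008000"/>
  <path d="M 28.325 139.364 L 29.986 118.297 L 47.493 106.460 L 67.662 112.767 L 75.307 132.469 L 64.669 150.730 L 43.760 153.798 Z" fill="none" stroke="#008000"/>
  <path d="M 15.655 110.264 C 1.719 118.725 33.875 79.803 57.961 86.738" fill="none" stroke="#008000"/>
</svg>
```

viewBox `0 0 341.591 158.122` with mm width/height → 1 unit = 1 mm. Flip: y_m = 158.122 − y_svg.

**Shape 1** — `<circle>` circle, stroke `#008000` → engrave (S238, F3256). Machine vertices: (32.087,77.907) → (29.302,82.731) → (23.732,82.731) → (20.947,77.907) → (23.732,73.083) → (29.302,73.083) → (32.087,77.907). Closed: final G1 returns to the first vertex.

**Shape 2** — `<path>` open polyline, stroke `#008000` → engrave (S238, F3256). Machine vertices: (309.593,121.484) → (109.858,67.329) → (209.790,79.114) → (136.191,26.216) → (12.936,81.621). Open path.

**Shape 3** — `<path>` regular polygon, stroke `#008000` → engrave (S238, F3256). Machine vertices: (28.325,18.758) → (29.986,39.825) → (47.493,51.662) → (67.662,45.355) → (75.307,25.653) → (64.669,7.392) → (43.760,4.324) → (28.325,18.758). Closed: final G1 returns to the first vertex.

**Shape 4** — `<path>` cubic bezier, stroke `#008000` → engrave (S238, F3256). Control points (SVG): P0=(15.655,110.264), P1=(1.719,118.725), P2=(33.875,79.803), P3=(57.961,86.738); sampled at t=k/3. Machine vertices: (15.655,47.858) → (15.077,51.738) → (33.191,66.487) → (57.961,71.384). Open path.

G21
G90
G0 X32.087 Y77.907
M4 S238
G01 X29.302 Y82.731 F3256
G01 X23.732 Y82.731
G01 X20.947 Y77.907
G01 X23.732 Y73.083
G01 X29.302 Y73.083
G01 X32.087 Y77.907
M5
G0 X309.593 Y121.484
M4 S238
G01 X109.858 Y67.329 F3256
G01 X209.790 Y79.114
G01 X136.191 Y26.216
G01 X12.936 Y81.621
M5
G0 X28.325 Y18.758
M4 S238
G01 X29.986 Y39.825 F3256
G01 X47.493 Y51.662
G01 X67.662 Y45.355
G01 X75.307 Y25.653
G01 X64.669 Y7.392
G01 X43.760 Y4.324
G01 X28.325 Y18.758
M5
G0 X15.655 Y47.858
M4 S238
G01 X15.077 Y51.738 F3256
G01 X33.191 Y66.487
G01 X57.961 Y71.384
M5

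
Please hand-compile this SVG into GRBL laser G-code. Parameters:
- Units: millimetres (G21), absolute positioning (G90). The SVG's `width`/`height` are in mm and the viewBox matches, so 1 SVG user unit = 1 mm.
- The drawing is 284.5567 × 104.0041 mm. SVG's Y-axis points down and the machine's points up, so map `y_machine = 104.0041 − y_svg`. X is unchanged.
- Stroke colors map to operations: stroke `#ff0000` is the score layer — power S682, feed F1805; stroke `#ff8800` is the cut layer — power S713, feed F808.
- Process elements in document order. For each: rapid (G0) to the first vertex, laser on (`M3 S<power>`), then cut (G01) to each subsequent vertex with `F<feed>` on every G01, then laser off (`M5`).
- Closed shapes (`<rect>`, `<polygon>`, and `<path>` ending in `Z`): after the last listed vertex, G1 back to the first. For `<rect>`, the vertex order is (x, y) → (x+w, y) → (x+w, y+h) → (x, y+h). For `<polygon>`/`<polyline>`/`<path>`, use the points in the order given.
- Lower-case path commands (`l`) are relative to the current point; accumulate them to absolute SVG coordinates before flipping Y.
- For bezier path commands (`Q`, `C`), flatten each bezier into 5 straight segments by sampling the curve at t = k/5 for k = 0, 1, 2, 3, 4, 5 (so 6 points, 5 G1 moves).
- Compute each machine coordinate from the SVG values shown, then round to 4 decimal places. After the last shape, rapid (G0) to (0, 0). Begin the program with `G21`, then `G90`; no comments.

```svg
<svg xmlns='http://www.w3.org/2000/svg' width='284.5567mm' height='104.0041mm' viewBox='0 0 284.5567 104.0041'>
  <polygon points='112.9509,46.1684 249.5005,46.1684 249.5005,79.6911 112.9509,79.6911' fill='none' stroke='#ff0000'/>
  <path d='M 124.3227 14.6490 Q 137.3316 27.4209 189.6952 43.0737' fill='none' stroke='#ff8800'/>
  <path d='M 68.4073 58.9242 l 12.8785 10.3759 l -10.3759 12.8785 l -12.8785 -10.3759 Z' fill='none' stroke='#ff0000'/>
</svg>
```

viewBox `0 0 284.5567 104.0041` with mm width/height → 1 unit = 1 mm. Flip: y_m = 104.0041 − y_svg.

**Shape 1** — `<polygon>` rectangle, stroke `#ff0000` → score (S682, F1805). Machine vertices: (112.9509,57.8357) → (249.5005,57.8357) → (249.5005,24.3130) → (112.9509,24.3130) → (112.9509,57.8357). Closed: final G1 returns to the first vertex.

**Shape 2** — `<path>` quadratic bezier, stroke `#ff8800` → cut (S713, F808). Control points (SVG): P0=(124.3227,14.6490), P1=(137.3316,27.4209), P2=(189.6952,43.0737); sampled at t=k/5. Machine vertices: (124.3227,89.3551) → (131.1004,84.1311) → (141.0266,78.6766) → (154.1011,72.9917) → (170.3239,67.0763) → (189.6952,60.9304). Open path.

**Shape 3** — `<path>` regular polygon, stroke `#ff0000` → score (S682, F1805). Machine vertices: (68.4073,45.0799) → (81.2858,34.7040) → (70.9099,21.8255) → (58.0314,32.2014) → (68.4073,45.0799). Closed: final G1 returns to the first vertex.

G21
G90
G0 X112.9509 Y57.8357
M3 S682
G01 X249.5005 Y57.8357 F1805
G01 X249.5005 Y24.3130 F1805
G01 X112.9509 Y24.3130 F1805
G01 X112.9509 Y57.8357 F1805
M5
G0 X124.3227 Y89.3551
M3 S713
G01 X131.1004 Y84.1311 F808
G01 X141.0266 Y78.6766 F808
G01 X154.1011 Y72.9917 F808
G01 X170.3239 Y67.0763 F808
G01 X189.6952 Y60.9304 F808
M5
G0 X68.4073 Y45.0799
M3 S682
G01 X81.2858 Y34.7040 F1805
G01 X70.9099 Y21.8255 F1805
G01 X58.0314 Y32.2014 F1805
G01 X68.4073 Y45.0799 F1805
M5
G0 X0.0000 Y0.0000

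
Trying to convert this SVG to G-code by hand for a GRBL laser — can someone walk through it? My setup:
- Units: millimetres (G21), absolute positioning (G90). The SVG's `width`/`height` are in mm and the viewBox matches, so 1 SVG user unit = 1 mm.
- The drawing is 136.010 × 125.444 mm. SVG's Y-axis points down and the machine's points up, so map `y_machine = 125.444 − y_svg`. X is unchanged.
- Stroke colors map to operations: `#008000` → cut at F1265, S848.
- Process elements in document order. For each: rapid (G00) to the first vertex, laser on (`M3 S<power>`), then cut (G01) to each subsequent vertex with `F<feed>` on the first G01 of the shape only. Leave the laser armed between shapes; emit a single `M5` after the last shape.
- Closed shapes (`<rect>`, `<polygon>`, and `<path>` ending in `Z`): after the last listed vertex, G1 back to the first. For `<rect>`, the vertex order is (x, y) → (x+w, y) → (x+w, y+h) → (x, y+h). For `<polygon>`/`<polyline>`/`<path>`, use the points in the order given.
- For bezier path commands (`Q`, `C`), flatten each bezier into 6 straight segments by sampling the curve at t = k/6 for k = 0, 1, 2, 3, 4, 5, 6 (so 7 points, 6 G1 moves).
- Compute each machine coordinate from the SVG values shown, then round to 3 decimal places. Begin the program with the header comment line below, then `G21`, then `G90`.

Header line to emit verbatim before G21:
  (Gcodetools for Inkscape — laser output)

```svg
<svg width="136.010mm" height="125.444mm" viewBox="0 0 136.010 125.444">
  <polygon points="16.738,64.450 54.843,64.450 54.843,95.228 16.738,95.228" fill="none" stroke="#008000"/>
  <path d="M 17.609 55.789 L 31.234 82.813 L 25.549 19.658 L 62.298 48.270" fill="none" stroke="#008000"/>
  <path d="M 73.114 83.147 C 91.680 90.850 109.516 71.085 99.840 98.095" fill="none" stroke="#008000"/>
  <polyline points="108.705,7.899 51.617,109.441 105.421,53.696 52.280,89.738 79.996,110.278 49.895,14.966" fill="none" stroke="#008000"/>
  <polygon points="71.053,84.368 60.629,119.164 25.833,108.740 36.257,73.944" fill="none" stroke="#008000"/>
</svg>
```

(Gcodetools for Inkscape — laser output)
G21
G90
G00 X16.738 Y60.994
M3 S848
G01 X54.843 Y60.994 F1265
G01 X54.843 Y30.216
G01 X16.738 Y30.216
G01 X16.738 Y60.994
G00 X17.609 Y69.655
M3 S848
G01 X31.234 Y42.631 F1265
G01 X25.549 Y105.786
G01 X62.298 Y77.174
G00 X73.114 Y42.297
M3 S848
G01 X82.212 Y40.391 F1265
G01 X90.445 Y41.000
G01 X97.068 Y42.063
G01 X101.337 Y41.517
G01 X102.509 Y37.300
G01 X99.840 Y27.349
G00 X108.705 Y117.545
M3 S848
G01 X51.617 Y16.003 F1265
G01 X105.421 Y71.748
G01 X52.280 Y35.706
G01 X79.996 Y15.166
G01 X49.895 Y110.478
G00 X71.053 Y41.076
M3 S848
G01 X60.629 Y6.280 F1265
G01 X25.833 Y16.704
G01 X36.257 Y51.500
G01 X71.053 Y41.076
M5

1 u = 1 mm; y_m = 125.444 − y.

[1] `<polygon>` rectangle, #008000→cut S848 F1265: (16.738,60.994) → (54.843,60.994) → (54.843,30.216) → (16.738,30.216) → (16.738,60.994) (closed)

[2] `<path>` open polyline, #008000→cut S848 F1265: (17.609,69.655) → (31.234,42.631) → (25.549,105.786) → (62.298,77.174)

[3] `<path>` cubic bezier, #008000→cut S848 F1265: (73.114,42.297) → (82.212,40.391) → (90.445,41.000) → (97.068,42.063) → (101.337,41.517) → (102.509,37.300) → (99.840,27.349)

[4] `<polyline>` open polyline, #008000→cut S848 F1265: (108.705,117.545) → (51.617,16.003) → (105.421,71.748) → (52.280,35.706) → (79.996,15.166) → (49.895,110.478)

[5] `<polygon>` regular polygon, #008000→cut S848 F1265: (71.053,41.076) → (60.629,6.280) → (25.833,16.704) → (36.257,51.500) → (71.053,41.076) (closed)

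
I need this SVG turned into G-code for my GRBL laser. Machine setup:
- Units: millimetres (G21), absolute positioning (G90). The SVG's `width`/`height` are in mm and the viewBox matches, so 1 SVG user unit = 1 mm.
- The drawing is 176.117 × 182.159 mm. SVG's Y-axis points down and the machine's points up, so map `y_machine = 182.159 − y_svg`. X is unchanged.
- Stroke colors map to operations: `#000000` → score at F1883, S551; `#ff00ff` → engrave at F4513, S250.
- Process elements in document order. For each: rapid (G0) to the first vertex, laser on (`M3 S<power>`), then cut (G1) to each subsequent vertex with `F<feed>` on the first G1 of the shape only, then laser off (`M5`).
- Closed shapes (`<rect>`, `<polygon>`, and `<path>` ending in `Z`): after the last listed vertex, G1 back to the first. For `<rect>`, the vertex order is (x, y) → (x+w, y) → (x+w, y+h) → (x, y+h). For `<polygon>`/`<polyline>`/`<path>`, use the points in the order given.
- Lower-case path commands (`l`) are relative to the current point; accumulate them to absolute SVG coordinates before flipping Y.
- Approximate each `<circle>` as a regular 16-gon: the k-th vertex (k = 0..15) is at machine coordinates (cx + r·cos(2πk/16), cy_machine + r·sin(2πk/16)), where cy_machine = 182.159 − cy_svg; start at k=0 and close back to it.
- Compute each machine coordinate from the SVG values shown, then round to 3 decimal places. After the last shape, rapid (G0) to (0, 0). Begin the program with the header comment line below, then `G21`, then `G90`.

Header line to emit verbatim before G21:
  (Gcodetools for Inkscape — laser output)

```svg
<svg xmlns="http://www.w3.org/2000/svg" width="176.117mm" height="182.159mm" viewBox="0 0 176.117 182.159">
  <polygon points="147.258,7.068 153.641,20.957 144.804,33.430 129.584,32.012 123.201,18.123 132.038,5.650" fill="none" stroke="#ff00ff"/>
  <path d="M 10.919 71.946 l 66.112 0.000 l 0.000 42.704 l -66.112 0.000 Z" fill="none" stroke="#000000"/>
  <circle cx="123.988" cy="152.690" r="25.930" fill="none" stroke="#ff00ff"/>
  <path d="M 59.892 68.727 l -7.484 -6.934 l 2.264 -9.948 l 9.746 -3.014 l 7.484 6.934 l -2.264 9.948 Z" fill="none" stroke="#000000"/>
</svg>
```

1 u = 1 mm; y_m = 182.159 − y.

[1] `<polygon>` regular polygon, #ff00ff→engrave S250 F4513: (147.258,175.091) → (153.641,161.202) → (144.804,148.729) → (129.584,150.147) → (123.201,164.036) → (132.038,176.509) → (147.258,175.091) (closed)

[2] `<path>` rectangle, #000000→score S551 F1883: (10.919,110.213) → (77.031,110.213) → (77.031,67.509) → (10.919,67.509) → (10.919,110.213) (closed)

[3] `<circle>` circle, #ff00ff→engrave S250 F4513: (149.918,29.469) → (147.944,39.392) → (142.323,47.804) → (133.911,53.425) → (123.988,55.399) → (114.065,53.425) → (105.653,47.804) → (100.032,39.392) → (98.058,29.469) → (100.032,19.546) → (105.653,11.134) → (114.065,5.513) → (123.988,3.539) → (133.911,5.513) → (142.323,11.134) → (147.944,19.546) → (149.918,29.469) (closed)

[4] `<path>` regular polygon, #000000→score S551 F1883: (59.892,113.432) → (52.408,120.366) → (54.672,130.314) → (64.418,133.328) → (71.902,126.394) → (69.638,116.446) → (59.892,113.432) (closed)

(Gcodetools for Inkscape — laser output)
G21
G90
G0 X147.258 Y175.091
M3 S250
G1 X153.641 Y161.202 F4513
G1 X144.804 Y148.729
G1 X129.584 Y150.147
G1 X123.201 Y164.036
G1 X132.038 Y176.509
G1 X147.258 Y175.091
M5
G0 X10.919 Y110.213
M3 S551
G1 X77.031 Y110.213 F1883
G1 X77.031 Y67.509
G1 X10.919 Y67.509
G1 X10.919 Y110.213
M5
G0 X149.918 Y29.469
M3 S250
G1 X147.944 Y39.392 F4513
G1 X142.323 Y47.804
G1 X133.911 Y53.425
G1 X123.988 Y55.399
G1 X114.065 Y53.425
G1 X105.653 Y47.804
G1 X100.032 Y39.392
G1 X98.058 Y29.469
G1 X100.032 Y19.546
G1 X105.653 Y11.134
G1 X114.065 Y5.513
G1 X123.988 Y3.539
G1 X133.911 Y5.513
G1 X142.323 Y11.134
G1 X147.944 Y19.546
G1 X149.918 Y29.469
M5
G0 X59.892 Y113.432
M3 S551
G1 X52.408 Y120.366 F1883
G1 X54.672 Y130.314
G1 X64.418 Y133.328
G1 X71.902 Y126.394
G1 X69.638 Y116.446
G1 X59.892 Y113.432
M5
G0 X0.000 Y0.000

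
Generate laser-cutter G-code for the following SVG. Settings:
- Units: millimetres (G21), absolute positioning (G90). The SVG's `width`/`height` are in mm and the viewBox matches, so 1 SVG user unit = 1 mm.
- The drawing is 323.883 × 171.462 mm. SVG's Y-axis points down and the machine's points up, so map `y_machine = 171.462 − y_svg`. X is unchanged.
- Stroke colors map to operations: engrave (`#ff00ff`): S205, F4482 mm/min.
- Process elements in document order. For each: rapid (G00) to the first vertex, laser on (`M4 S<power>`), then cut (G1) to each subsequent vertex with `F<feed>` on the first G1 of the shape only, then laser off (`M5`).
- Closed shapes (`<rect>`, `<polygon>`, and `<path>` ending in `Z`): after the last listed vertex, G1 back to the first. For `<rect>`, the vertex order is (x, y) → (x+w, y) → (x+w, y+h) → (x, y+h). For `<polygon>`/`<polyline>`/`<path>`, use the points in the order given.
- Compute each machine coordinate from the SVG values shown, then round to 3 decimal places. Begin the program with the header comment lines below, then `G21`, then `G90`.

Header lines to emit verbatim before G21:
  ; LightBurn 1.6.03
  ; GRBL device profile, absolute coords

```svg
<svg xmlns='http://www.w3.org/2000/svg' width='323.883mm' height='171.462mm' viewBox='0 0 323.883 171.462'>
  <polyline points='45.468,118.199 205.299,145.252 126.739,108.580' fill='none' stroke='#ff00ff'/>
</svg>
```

; LightBurn 1.6.03
; GRBL device profile, absolute coords
G21
G90
G00 X45.468 Y53.263
M4 S205
G1 X205.299 Y26.210 F4482
G1 X126.739 Y62.882
M5

viewBox `0 0 323.883 171.462` with mm width/height → 1 unit = 1 mm. Flip: y_m = 171.462 − y_svg.

**Shape 1** — `<polyline>` open polyline, stroke `#ff00ff` → engrave (S205, F4482). Machine vertices: (45.468,53.263) → (205.299,26.210) → (126.739,62.882). Open path.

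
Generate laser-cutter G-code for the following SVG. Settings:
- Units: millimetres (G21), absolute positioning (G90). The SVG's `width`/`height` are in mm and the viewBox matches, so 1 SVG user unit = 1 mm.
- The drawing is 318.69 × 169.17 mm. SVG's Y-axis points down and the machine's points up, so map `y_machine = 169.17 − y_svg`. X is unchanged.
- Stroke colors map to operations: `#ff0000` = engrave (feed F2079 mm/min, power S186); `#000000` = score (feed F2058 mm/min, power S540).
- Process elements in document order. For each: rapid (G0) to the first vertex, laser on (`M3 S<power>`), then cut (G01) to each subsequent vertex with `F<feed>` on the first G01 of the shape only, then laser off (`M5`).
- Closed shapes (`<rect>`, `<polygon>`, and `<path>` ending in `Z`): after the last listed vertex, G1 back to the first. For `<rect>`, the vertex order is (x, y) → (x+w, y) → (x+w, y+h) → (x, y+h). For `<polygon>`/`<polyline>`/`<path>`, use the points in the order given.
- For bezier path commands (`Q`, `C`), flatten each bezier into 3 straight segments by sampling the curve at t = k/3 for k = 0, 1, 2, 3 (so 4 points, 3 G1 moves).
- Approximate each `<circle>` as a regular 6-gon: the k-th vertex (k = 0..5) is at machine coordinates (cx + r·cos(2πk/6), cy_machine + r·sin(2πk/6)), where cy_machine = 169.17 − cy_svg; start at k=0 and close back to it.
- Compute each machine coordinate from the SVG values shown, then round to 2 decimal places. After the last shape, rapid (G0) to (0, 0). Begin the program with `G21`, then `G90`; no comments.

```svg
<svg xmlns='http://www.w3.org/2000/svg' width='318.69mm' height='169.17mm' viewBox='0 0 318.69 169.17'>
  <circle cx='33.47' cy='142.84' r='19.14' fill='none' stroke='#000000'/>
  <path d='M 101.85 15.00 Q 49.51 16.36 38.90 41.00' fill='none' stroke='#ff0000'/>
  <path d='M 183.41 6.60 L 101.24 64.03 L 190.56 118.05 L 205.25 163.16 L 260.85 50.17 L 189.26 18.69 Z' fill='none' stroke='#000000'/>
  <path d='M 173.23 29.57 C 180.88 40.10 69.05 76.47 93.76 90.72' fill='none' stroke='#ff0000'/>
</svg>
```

1 u = 1 mm; y_m = 169.17 − y.

[1] `<circle>` circle, #000000→score S540 F2058: (52.61,26.33) → (43.04,42.91) → (23.90,42.91) → (14.33,26.33) → (23.90,9.75) → (43.04,9.75) → (52.61,26.33) (closed)

[2] `<path>` quadratic bezier, #ff0000→engrave S186 F2079: (101.85,154.17) → (71.59,150.68) → (50.61,142.01) → (38.90,128.17)

[3] `<path>` closed polygon, #000000→score S540 F2058: (183.41,162.57) → (101.24,105.14) → (190.56,51.12) → (205.25,6.01) → (260.85,119.00) → (189.26,150.48) → (183.41,162.57) (closed)

[4] `<path>` cubic bezier, #ff0000→engrave S186 F2079: (173.23,139.60) → (150.54,122.23) → (105.08,98.30) → (93.76,78.45)

G21
G90
G0 X52.61 Y26.33
M3 S540
G01 X43.04 Y42.91 F2058
G01 X23.90 Y42.91
G01 X14.33 Y26.33
G01 X23.90 Y9.75
G01 X43.04 Y9.75
G01 X52.61 Y26.33
M5
G0 X101.85 Y154.17
M3 S186
G01 X71.59 Y150.68 F2079
G01 X50.61 Y142.01
G01 X38.90 Y128.17
M5
G0 X183.41 Y162.57
M3 S540
G01 X101.24 Y105.14 F2058
G01 X190.56 Y51.12
G01 X205.25 Y6.01
G01 X260.85 Y119.00
G01 X189.26 Y150.48
G01 X183.41 Y162.57
M5
G0 X173.23 Y139.60
M3 S186
G01 X150.54 Y122.23 F2079
G01 X105.08 Y98.30
G01 X93.76 Y78.45
M5
G0 X0.00 Y0.00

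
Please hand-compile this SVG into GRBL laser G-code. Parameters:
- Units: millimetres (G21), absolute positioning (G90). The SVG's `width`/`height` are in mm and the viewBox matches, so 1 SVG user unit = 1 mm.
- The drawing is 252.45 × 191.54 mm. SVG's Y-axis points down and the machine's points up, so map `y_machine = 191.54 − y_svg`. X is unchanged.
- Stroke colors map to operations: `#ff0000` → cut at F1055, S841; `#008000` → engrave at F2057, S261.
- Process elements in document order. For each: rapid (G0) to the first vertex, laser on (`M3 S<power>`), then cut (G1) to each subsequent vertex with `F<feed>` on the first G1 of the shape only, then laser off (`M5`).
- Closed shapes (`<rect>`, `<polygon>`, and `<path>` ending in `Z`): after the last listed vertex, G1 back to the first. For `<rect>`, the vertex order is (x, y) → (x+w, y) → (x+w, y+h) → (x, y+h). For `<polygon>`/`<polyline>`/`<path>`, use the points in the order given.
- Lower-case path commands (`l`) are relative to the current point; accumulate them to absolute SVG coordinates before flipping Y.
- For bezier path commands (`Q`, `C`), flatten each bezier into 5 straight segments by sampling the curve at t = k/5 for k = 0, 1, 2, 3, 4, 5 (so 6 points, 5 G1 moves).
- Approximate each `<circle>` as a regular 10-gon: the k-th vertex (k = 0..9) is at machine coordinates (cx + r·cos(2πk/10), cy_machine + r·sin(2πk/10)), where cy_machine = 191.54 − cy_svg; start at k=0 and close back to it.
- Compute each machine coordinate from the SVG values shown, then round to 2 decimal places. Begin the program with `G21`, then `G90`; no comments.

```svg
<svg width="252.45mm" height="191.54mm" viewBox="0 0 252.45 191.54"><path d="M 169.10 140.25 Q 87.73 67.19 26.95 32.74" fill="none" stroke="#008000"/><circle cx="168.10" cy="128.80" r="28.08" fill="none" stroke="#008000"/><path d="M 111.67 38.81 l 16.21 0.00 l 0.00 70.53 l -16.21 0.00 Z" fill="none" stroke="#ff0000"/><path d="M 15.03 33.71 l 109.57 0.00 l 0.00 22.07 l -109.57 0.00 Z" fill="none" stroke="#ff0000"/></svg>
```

1 u = 1 mm; y_m = 191.54 − y.

[1] `<path>` quadratic bezier, #008000→engrave S261 F2057: (169.10,51.29) → (137.38,78.97) → (107.30,103.56) → (78.87,125.06) → (52.09,143.48) → (26.95,158.80)

[2] `<circle>` circle, #008000→engrave S261 F2057: (196.18,62.74) → (190.82,79.25) → (176.78,89.45) → (159.42,89.45) → (145.38,79.25) → (140.02,62.74) → (145.38,46.23) → (159.42,36.03) → (176.78,36.03) → (190.82,46.23) → (196.18,62.74) (closed)

[3] `<path>` rectangle, #ff0000→cut S841 F1055: (111.67,152.73) → (127.88,152.73) → (127.88,82.20) → (111.67,82.20) → (111.67,152.73) (closed)

[4] `<path>` rectangle, #ff0000→cut S841 F1055: (15.03,157.83) → (124.60,157.83) → (124.60,135.76) → (15.03,135.76) → (15.03,157.83) (closed)

G21
G90
G0 X169.10 Y51.29
M3 S261
G1 X137.38 Y78.97 F2057
G1 X107.30 Y103.56
G1 X78.87 Y125.06
G1 X52.09 Y143.48
G1 X26.95 Y158.80
M5
G0 X196.18 Y62.74
M3 S261
G1 X190.82 Y79.25 F2057
G1 X176.78 Y89.45
G1 X159.42 Y89.45
G1 X145.38 Y79.25
G1 X140.02 Y62.74
G1 X145.38 Y46.23
G1 X159.42 Y36.03
G1 X176.78 Y36.03
G1 X190.82 Y46.23
G1 X196.18 Y62.74
M5
G0 X111.67 Y152.73
M3 S841
G1 X127.88 Y152.73 F1055
G1 X127.88 Y82.20
G1 X111.67 Y82.20
G1 X111.67 Y152.73
M5
G0 X15.03 Y157.83
M3 S841
G1 X124.60 Y157.83 F1055
G1 X124.60 Y135.76
G1 X15.03 Y135.76
G1 X15.03 Y157.83
M5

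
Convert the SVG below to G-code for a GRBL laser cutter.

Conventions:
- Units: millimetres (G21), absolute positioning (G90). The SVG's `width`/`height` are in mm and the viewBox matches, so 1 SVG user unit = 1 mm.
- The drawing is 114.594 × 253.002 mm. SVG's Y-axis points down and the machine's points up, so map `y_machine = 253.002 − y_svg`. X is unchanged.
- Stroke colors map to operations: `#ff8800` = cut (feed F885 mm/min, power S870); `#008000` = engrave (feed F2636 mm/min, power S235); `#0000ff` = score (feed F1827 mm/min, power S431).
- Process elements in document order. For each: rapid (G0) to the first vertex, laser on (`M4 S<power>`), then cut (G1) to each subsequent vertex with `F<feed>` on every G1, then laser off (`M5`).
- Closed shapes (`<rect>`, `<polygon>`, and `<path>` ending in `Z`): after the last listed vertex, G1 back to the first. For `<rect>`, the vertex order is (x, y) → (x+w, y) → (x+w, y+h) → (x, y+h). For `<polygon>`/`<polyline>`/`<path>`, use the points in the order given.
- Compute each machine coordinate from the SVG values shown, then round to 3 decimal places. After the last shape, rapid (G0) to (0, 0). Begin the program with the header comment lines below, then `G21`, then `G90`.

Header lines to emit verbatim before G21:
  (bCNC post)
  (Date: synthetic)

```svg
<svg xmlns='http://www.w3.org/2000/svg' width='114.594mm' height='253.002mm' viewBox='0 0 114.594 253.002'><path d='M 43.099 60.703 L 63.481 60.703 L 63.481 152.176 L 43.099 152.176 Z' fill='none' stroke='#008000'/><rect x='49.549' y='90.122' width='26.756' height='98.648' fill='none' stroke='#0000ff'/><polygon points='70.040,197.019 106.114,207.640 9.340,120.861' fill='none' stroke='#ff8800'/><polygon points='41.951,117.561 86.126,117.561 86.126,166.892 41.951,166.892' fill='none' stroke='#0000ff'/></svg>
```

1 u = 1 mm; y_m = 253.002 − y.

[1] `<path>` rectangle, #008000→engrave S235 F2636: (43.099,192.299) → (63.481,192.299) → (63.481,100.826) → (43.099,100.826) → (43.099,192.299) (closed)

[2] `<rect>` rectangle, #0000ff→score S431 F1827: (49.549,162.880) → (76.305,162.880) → (76.305,64.232) → (49.549,64.232) → (49.549,162.880) (closed)

[3] `<polygon>` closed polygon, #ff8800→cut S870 F885: (70.040,55.983) → (106.114,45.362) → (9.340,132.141) → (70.040,55.983) (closed)

[4] `<polygon>` rectangle, #0000ff→score S431 F1827: (41.951,135.441) → (86.126,135.441) → (86.126,86.110) → (41.951,86.110) → (41.951,135.441) (closed)

(bCNC post)
(Date: synthetic)
G21
G90
G0 X43.099 Y192.299
M4 S235
G1 X63.481 Y192.299 F2636
G1 X63.481 Y100.826 F2636
G1 X43.099 Y100.826 F2636
G1 X43.099 Y192.299 F2636
M5
G0 X49.549 Y162.880
M4 S431
G1 X76.305 Y162.880 F1827
G1 X76.305 Y64.232 F1827
G1 X49.549 Y64.232 F1827
G1 X49.549 Y162.880 F1827
M5
G0 X70.040 Y55.983
M4 S870
G1 X106.114 Y45.362 F885
G1 X9.340 Y132.141 F885
G1 X70.040 Y55.983 F885
M5
G0 X41.951 Y135.441
M4 S431
G1 X86.126 Y135.441 F1827
G1 X86.126 Y86.110 F1827
G1 X41.951 Y86.110 F1827
G1 X41.951 Y135.441 F1827
M5
G0 X0.000 Y0.000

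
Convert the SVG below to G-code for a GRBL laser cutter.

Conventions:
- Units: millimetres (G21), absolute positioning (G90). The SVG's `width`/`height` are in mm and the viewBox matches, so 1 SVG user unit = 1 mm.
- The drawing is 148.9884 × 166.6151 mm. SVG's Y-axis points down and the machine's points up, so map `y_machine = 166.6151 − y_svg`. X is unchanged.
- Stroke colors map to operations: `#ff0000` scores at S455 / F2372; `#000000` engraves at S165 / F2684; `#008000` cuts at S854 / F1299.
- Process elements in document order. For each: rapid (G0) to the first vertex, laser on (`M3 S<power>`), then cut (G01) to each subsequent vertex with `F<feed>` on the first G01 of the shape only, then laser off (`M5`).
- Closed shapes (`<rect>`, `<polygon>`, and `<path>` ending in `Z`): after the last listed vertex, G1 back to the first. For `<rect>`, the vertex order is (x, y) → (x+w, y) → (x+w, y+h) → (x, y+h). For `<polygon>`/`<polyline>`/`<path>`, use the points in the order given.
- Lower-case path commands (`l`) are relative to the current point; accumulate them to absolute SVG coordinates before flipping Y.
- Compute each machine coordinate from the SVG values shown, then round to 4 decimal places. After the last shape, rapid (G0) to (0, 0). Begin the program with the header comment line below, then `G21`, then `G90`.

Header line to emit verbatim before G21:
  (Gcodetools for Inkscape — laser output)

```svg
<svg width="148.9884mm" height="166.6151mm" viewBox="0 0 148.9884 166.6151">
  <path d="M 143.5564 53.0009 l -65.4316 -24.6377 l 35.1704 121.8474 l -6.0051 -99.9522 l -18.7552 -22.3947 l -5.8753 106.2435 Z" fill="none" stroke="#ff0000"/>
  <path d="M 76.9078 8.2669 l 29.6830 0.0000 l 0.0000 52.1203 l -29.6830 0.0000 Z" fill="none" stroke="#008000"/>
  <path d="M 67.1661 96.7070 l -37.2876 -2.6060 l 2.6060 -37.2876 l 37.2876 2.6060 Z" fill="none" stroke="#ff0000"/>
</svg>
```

(Gcodetools for Inkscape — laser output)
G21
G90
G0 X143.5564 Y113.6142
M3 S455
G01 X78.1248 Y138.2519 F2372
G01 X113.2952 Y16.4045
G01 X107.2901 Y116.3567
G01 X88.5349 Y138.7514
G01 X82.6596 Y32.5079
G01 X143.5564 Y113.6142
M5
G0 X76.9078 Y158.3482
M3 S854
G01 X106.5908 Y158.3482 F1299
G01 X106.5908 Y106.2279
G01 X76.9078 Y106.2279
G01 X76.9078 Y158.3482
M5
G0 X67.1661 Y69.9081
M3 S455
G01 X29.8785 Y72.5141 F2372
G01 X32.4845 Y109.8017
G01 X69.7721 Y107.1957
G01 X67.1661 Y69.9081
M5
G0 X0.0000 Y0.0000

viewBox `0 0 148.9884 166.6151` with mm width/height → 1 unit = 1 mm. Flip: y_m = 166.6151 − y_svg.

**Shape 1** — `<path>` closed polygon, stroke `#ff0000` → score (S455, F2372). Machine vertices: (143.5564,113.6142) → (78.1248,138.2519) → (113.2952,16.4045) → (107.2901,116.3567) → (88.5349,138.7514) → (82.6596,32.5079) → (143.5564,113.6142). Closed: final G1 returns to the first vertex.

**Shape 2** — `<path>` rectangle, stroke `#008000` → cut (S854, F1299). Machine vertices: (76.9078,158.3482) → (106.5908,158.3482) → (106.5908,106.2279) → (76.9078,106.2279) → (76.9078,158.3482). Closed: final G1 returns to the first vertex.

**Shape 3** — `<path>` regular polygon, stroke `#ff0000` → score (S455, F2372). Machine vertices: (67.1661,69.9081) → (29.8785,72.5141) → (32.4845,109.8017) → (69.7721,107.1957) → (67.1661,69.9081). Closed: final G1 returns to the first vertex.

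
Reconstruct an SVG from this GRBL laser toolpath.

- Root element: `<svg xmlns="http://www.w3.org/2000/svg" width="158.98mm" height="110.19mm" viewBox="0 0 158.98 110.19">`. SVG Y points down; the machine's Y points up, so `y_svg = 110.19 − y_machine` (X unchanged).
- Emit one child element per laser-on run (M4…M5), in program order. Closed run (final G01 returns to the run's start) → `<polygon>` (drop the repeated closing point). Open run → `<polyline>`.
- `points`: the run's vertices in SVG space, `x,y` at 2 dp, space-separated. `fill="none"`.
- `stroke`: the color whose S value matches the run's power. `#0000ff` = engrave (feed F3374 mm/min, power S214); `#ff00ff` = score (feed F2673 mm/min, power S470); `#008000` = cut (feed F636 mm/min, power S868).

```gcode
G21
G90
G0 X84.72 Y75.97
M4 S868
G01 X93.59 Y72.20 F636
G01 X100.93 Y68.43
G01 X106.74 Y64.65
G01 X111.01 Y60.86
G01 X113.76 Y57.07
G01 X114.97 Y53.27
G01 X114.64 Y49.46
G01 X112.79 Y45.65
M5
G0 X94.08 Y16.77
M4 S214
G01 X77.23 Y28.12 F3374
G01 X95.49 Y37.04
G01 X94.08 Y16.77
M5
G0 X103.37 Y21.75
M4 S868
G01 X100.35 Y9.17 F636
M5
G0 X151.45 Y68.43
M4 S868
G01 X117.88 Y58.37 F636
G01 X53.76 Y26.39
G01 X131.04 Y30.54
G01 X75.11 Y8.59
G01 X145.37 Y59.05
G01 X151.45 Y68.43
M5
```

y_svg = 110.19 − y_m.

[1] S868→`#008000` (cut); open run; points: 84.72,34.22 93.59,37.99 100.93,41.76 106.74,45.54 111.01,49.33 113.76,53.12 114.97,56.92 114.64,60.73 112.79,64.54

[2] S214→`#0000ff` (engrave); closed run; points: 94.08,93.42 77.23,82.07 95.49,73.15

[3] S868→`#008000` (cut); open run; points: 103.37,88.44 100.35,101.02

[4] S868→`#008000` (cut); closed run; points: 151.45,41.76 117.88,51.82 53.76,83.80 131.04,79.65 75.11,101.60 145.37,51.14

<svg xmlns="http://www.w3.org/2000/svg" width="158.98mm" height="110.19mm" viewBox="0 0 158.98 110.19">
  <polyline points="84.72,34.22 93.59,37.99 100.93,41.76 106.74,45.54 111.01,49.33 113.76,53.12 114.97,56.92 114.64,60.73 112.79,64.54" fill="none" stroke="#008000"/>
  <polygon points="94.08,93.42 77.23,82.07 95.49,73.15" fill="none" stroke="#0000ff"/>
  <polyline points="103.37,88.44 100.35,101.02" fill="none" stroke="#008000"/>
  <polygon points="151.45,41.76 117.88,51.82 53.76,83.80 131.04,79.65 75.11,101.60 145.37,51.14" fill="none" stroke="#008000"/>
</svg>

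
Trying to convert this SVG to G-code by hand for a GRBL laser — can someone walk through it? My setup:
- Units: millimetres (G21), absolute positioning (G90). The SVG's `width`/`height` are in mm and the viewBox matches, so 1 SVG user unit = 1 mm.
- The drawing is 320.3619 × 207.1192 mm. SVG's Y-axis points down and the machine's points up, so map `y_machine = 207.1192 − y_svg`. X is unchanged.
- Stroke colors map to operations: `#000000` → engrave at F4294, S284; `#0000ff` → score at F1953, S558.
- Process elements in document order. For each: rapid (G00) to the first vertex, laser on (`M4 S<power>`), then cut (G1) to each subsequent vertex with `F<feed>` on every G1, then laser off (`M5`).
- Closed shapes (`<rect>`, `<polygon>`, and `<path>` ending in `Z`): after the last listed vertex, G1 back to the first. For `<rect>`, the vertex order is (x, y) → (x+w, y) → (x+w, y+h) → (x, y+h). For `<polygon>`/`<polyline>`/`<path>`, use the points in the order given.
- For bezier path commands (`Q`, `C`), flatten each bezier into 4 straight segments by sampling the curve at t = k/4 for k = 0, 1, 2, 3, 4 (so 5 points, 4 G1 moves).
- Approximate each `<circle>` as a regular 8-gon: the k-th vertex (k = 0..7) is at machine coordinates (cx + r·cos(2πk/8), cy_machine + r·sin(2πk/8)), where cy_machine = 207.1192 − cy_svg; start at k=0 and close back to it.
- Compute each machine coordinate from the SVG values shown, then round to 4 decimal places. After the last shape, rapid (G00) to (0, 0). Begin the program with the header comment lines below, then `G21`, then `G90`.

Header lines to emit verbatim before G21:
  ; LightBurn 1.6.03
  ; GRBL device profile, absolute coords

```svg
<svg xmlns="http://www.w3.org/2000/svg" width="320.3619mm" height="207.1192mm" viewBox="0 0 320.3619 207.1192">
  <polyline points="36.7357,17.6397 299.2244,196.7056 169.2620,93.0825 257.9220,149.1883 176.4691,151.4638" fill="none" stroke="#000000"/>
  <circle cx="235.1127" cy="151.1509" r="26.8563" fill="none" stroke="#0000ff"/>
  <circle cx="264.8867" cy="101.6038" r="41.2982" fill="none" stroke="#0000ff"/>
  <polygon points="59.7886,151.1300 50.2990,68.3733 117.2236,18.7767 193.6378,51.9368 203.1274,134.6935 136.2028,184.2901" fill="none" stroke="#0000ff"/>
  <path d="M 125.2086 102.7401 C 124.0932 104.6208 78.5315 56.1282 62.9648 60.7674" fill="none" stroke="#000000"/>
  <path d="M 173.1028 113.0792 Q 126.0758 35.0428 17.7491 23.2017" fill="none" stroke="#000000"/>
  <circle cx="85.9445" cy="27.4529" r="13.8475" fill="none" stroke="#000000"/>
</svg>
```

; LightBurn 1.6.03
; GRBL device profile, absolute coords
G21
G90
G00 X36.7357 Y189.4795
M4 S284
G1 X299.2244 Y10.4136 F4294
G1 X169.2620 Y114.0367 F4294
G1 X257.9220 Y57.9309 F4294
G1 X176.4691 Y55.6554 F4294
M5
G00 X261.9690 Y55.9683
M4 S558
G1 X254.1030 Y74.9586 F1953
G1 X235.1127 Y82.8246 F1953
G1 X216.1224 Y74.9586 F1953
G1 X208.2564 Y55.9683 F1953
G1 X216.1224 Y36.9780 F1953
G1 X235.1127 Y29.1120 F1953
G1 X254.1030 Y36.9780 F1953
G1 X261.9690 Y55.9683 F1953
M5
G00 X306.1849 Y105.5154
M4 S558
G1 X294.0889 Y134.7176 F1953
G1 X264.8867 Y146.8136 F1953
G1 X235.6845 Y134.7176 F1953
G1 X223.5885 Y105.5154 F1953
G1 X235.6845 Y76.3132 F1953
G1 X264.8867 Y64.2172 F1953
G1 X294.0889 Y76.3132 F1953
G1 X306.1849 Y105.5154 F1953
M5
G00 X59.7886 Y55.9892
M4 S558
G1 X50.2990 Y138.7459 F1953
G1 X117.2236 Y188.3425 F1953
G1 X193.6378 Y155.1824 F1953
G1 X203.1274 Y72.4257 F1953
G1 X136.2028 Y22.8291 F1953
G1 X59.7886 Y55.9892 F1953
M5
G00 X125.2086 Y104.3791
M4 S284
G1 X117.2015 Y110.7963 F4294
G1 X99.5059 Y126.3999 F4294
G1 X79.1007 Y141.4863 F4294
G1 X62.9648 Y146.3518 F4294
M5
G00 X173.1028 Y94.0400
M4 S284
G1 X145.7581 Y128.9210 F4294
G1 X110.7509 Y155.5276 F4294
G1 X68.0812 Y173.8597 F4294
G1 X17.7491 Y183.9175 F4294
M5
G00 X99.7920 Y179.6663
M4 S284
G1 X95.7362 Y189.4580 F4294
G1 X85.9445 Y193.5138 F4294
G1 X76.1528 Y189.4580 F4294
G1 X72.0970 Y179.6663 F4294
G1 X76.1528 Y169.8746 F4294
G1 X85.9445 Y165.8188 F4294
G1 X95.7362 Y169.8746 F4294
G1 X99.7920 Y179.6663 F4294
M5
G00 X0.0000 Y0.0000

1 u = 1 mm; y_m = 207.1192 − y.

[1] `<polyline>` open polyline, #000000→engrave S284 F4294: (36.7357,189.4795) → (299.2244,10.4136) → (169.2620,114.0367) → (257.9220,57.9309) → (176.4691,55.6554)

[2] `<circle>` circle, #0000ff→score S558 F1953: (261.9690,55.9683) → (254.1030,74.9586) → (235.1127,82.8246) → (216.1224,74.9586) → (208.2564,55.9683) → (216.1224,36.9780) → (235.1127,29.1120) → (254.1030,36.9780) → (261.9690,55.9683) (closed)

[3] `<circle>` circle, #0000ff→score S558 F1953: (306.1849,105.5154) → (294.0889,134.7176) → (264.8867,146.8136) → (235.6845,134.7176) → (223.5885,105.5154) → (235.6845,76.3132) → (264.8867,64.2172) → (294.0889,76.3132) → (306.1849,105.5154) (closed)

[4] `<polygon>` regular polygon, #0000ff→score S558 F1953: (59.7886,55.9892) → (50.2990,138.7459) → (117.2236,188.3425) → (193.6378,155.1824) → (203.1274,72.4257) → (136.2028,22.8291) → (59.7886,55.9892) (closed)

[5] `<path>` cubic bezier, #000000→engrave S284 F4294: (125.2086,104.3791) → (117.2015,110.7963) → (99.5059,126.3999) → (79.1007,141.4863) → (62.9648,146.3518)

[6] `<path>` quadratic bezier, #000000→engrave S284 F4294: (173.1028,94.0400) → (145.7581,128.9210) → (110.7509,155.5276) → (68.0812,173.8597) → (17.7491,183.9175)

[7] `<circle>` circle, #000000→engrave S284 F4294: (99.7920,179.6663) → (95.7362,189.4580) → (85.9445,193.5138) → (76.1528,189.4580) → (72.0970,179.6663) → (76.1528,169.8746) → (85.9445,165.8188) → (95.7362,169.8746) → (99.7920,179.6663) (closed)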